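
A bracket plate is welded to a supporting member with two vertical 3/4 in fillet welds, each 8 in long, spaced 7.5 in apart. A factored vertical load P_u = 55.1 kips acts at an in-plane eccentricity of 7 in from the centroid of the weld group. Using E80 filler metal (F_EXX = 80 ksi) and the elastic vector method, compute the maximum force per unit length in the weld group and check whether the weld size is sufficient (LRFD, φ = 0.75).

f_max ≈ 9.51 kip/in; adequate

Total weld length L_w = 16 in. Treat welds as unit-width lines.
Polar moment about centroid: J = 2[d³/12 + d(b/2)²] = 2[8³/12 + 8×3.75²] = 310.3 in³.
Direct shear f_v = P/L_w = 55.1 / 16 = 3.444 kip/in (vertical).
Torsion M = P·e = 55.1 × 7 = 385.7 kip·in.
Critical point at (x, y) = (3.75, 4) from centroid. f_tx = M·y/J = 4.971 kip/in; f_ty = M·x/J = 4.661 kip/in.
Resultant f_max = √[f_tx² + (f_v + f_ty)²] = √[4.971² + (3.444 + 4.661)²] = 9.508 kip/in.
Capacity per unit length: φr_n = 0.75 × 0.6 × 80 × (0.707 × 0.75) = 19.09 kip/in.
9.508 ≤ 19.09 → adequate.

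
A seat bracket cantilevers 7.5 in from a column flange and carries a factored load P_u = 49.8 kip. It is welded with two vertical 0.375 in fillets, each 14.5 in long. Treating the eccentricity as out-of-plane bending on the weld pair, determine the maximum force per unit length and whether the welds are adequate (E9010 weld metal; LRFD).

f_max ≈ 5.6 kip/in; adequate

E90XX → F_EXX = 90 ksi.
L_w = 2 × 14.5 = 29 in; section modulus (unit throat) S = 2 × L²/6 = 70.08 in².
Direct shear f_v = P/L_w = 49.8/29 = 1.717 kip/in.
Moment M = P × e = 49.8 × 7.5 = 373.5 kip·in; bending f_b = M/S = 5.329 kip/in.
f_max = √(f_v² + f_b²) = √(1.717² + 5.329²) = 5.599 kip/in.
φr_n = 0.75 × 0.6 × 90 × (0.707 × 0.375) = 10.74 kip/in → adequate.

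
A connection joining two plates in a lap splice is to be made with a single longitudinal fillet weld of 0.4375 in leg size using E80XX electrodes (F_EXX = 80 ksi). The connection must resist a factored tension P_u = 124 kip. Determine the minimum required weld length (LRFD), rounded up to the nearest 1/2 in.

L = 11.5 in

Throat t_e = 0.707 × 0.4375 = 0.3093 in.
φr_n = 0.75 × 0.6 × 80 × 0.3093 = 11.14 kip/in.
L_req = P_u / φr_n = 124 / 11.14 = 11.14 in total.
Round up → use L = 11.5 in.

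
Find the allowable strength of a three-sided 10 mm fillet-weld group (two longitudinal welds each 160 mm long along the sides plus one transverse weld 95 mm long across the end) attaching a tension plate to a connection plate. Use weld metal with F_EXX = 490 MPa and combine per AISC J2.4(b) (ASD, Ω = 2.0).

R_n/Ω ≈ 431 kN

t_e = 0.707 × 10 = 7.07 mm.
R_nwl = 0.6 × 490 × 7.07 × 320 × 10⁻³ = 665.1 kN (longitudinal, 2 welds).
R_nwt = 0.6 × 490 × 7.07 × 95 × 10⁻³ = 197.5 kN (transverse, base value).
(i) R_nwl + R_nwt = 862.6 kN; (ii) 0.85 R_nwl + 1.5 R_nwt = 861.6 kN.
R_n = max = 862.6 kN [governs: (i)]; R_n/Ω = 431.3 kN.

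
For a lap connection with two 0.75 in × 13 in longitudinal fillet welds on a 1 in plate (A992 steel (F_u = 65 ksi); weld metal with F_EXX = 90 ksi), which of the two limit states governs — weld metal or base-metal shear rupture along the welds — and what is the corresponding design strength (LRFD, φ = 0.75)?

t_e = 0.707 × 0.75 = 0.5302 in; L = 26 in.
Weld metal: φR_n = 0.75 × 0.6 × 90 × 0.5302 × 26 = 558.4 kips.
Base metal (shear rupture): φR_n = 0.75 × 0.6 × 65 × 1 × 26 = 760.5 kips.
Governing: weld metal.

φR_n ≈ 558 kips (weld metal governs)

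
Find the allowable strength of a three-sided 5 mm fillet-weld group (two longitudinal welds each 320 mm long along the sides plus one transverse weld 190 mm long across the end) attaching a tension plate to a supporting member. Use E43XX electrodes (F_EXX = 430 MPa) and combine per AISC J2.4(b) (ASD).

R_n/Ω ≈ 378 kN

t_e = 0.707 × 5 = 3.535 mm.
R_nwl = 0.6 × 430 × 3.535 × 640 × 10⁻³ = 583.7 kN (longitudinal, 2 welds).
R_nwt = 0.6 × 430 × 3.535 × 190 × 10⁻³ = 173.3 kN (transverse, base value).
(i) R_nwl + R_nwt = 757 kN; (ii) 0.85 R_nwl + 1.5 R_nwt = 756.1 kN.
R_n = max = 757 kN [governs: (i)]; R_n/Ω = 378.5 kN.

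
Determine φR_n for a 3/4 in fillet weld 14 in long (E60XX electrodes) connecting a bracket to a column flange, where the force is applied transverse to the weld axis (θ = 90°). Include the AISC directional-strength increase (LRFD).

E60XX → F_EXX = 60 ksi.
t_e = 0.707 × 0.75 = 0.5302 in; A_we = 0.5302 × 14 = 7.423 in².
Directional factor: 1.0 + 0.5 sin^1.5(90°) = 1.5.
F_nw = 0.6 × 60 × 1.5 = 54 ksi.
φR_n = 0.75 × 54 × 7.423 = 300.7 kips.

φR_n ≈ 301 kips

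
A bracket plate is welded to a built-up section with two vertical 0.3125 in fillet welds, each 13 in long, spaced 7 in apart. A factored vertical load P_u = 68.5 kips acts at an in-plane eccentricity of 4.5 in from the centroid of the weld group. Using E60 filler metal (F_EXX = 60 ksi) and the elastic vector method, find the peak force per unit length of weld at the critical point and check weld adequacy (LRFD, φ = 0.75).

Total weld length L_w = 26 in. Treat welds as unit-width lines.
Polar moment about centroid: J = 2[d³/12 + d(b/2)²] = 2[13³/12 + 13×3.5²] = 684.7 in³.
Direct shear f_v = P/L_w = 68.5 / 26 = 2.635 kip/in (vertical).
Torsion M = P·e = 68.5 × 4.5 = 308.25 kip·in.
Critical point at (x, y) = (3.5, 6.5) from centroid. f_tx = M·y/J = 2.926 kip/in; f_ty = M·x/J = 1.576 kip/in.
Resultant f_max = √[f_tx² + (f_v + f_ty)²] = √[2.926² + (2.635 + 1.576)²] = 5.128 kip/in.
Capacity per unit length: φr_n = 0.75 × 0.6 × 60 × (0.707 × 0.3125) = 5.965 kip/in.
5.128 ≤ 5.965 → adequate.

f_max ≈ 5.13 kip/in; adequate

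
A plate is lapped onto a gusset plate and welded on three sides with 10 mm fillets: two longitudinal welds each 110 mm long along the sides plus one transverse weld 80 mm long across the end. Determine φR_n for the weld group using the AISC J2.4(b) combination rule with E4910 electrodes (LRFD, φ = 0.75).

E49XX → F_EXX = 490 MPa.
t_e = 0.707 × 10 = 7.07 mm.
R_nwl = 0.6 × 490 × 7.07 × 220 × 10⁻³ = 457.3 kN (longitudinal, 2 welds).
R_nwt = 0.6 × 490 × 7.07 × 80 × 10⁻³ = 166.3 kN (transverse, base value).
(i) R_nwl + R_nwt = 623.6 kN; (ii) 0.85 R_nwl + 1.5 R_nwt = 638.1 kN.
R_n = max = 638.1 kN [governs: (ii)]; φR_n = 478.6 kN.

φR_n ≈ 479 kN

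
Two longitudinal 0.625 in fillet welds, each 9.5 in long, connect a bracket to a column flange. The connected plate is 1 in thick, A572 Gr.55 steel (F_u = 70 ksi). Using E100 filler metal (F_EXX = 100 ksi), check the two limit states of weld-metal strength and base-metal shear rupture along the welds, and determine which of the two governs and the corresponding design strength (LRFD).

t_e = 0.707 × 0.625 = 0.4419 in; L = 19 in.
Weld metal: φR_n = 0.75 × 0.6 × 100 × 0.4419 × 19 = 377.8 kips.
Base metal (shear rupture): φR_n = 0.75 × 0.6 × 70 × 1 × 19 = 598.5 kips.
Governing: weld metal.

φR_n ≈ 378 kips (weld metal governs)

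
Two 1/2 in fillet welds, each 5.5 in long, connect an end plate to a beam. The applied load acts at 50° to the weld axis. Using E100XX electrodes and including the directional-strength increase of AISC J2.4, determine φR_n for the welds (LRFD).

E100XX → F_EXX = 100 ksi.
t_e = 0.707 × 0.5 = 0.3535 in; A_we = 0.3535 × 11 = 3.888 in².
Directional factor: 1.0 + 0.5 sin^1.5(50°) = 1.335.
F_nw = 0.6 × 100 × 1.335 = 80.11 ksi.
φR_n = 0.75 × 80.11 × 3.888 = 233.6 kips.

φR_n ≈ 234 kips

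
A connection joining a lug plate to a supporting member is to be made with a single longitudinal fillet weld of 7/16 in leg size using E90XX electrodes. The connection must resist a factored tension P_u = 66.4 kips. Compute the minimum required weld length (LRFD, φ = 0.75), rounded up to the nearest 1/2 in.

L = 5.5 in

E90XX → F_EXX = 90 ksi.
Throat t_e = 0.707 × 0.4375 = 0.3093 in.
φr_n = 0.75 × 0.6 × 90 × 0.3093 = 12.53 kips/in.
L_req = P_u / φr_n = 66.4 / 12.53 = 5.3 in total.
Round up → use L = 5.5 in.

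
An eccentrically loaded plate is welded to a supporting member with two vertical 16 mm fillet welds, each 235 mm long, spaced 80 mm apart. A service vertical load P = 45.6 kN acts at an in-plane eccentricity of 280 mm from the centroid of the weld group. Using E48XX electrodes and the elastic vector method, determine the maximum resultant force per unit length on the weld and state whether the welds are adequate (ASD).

f_max ≈ 582 N/mm; adequate

E48XX → F_EXX = 480 MPa.
Total weld length L_w = 470 mm. Treat welds as unit-width lines.
Polar moment about centroid: J = 2[d³/12 + d(b/2)²] = 2[235³/12 + 235×40²] = 2915000 mm³.
Direct shear f_v = P/L_w = 45.6×10³ / 470 = 97.02 N/mm (vertical).
Torsion M = P·e = 45.6×10³ × 280 = 12768000 N·mm.
Critical point at (x, y) = (40, 117.5) from centroid. f_tx = M·y/J = 514.7 N/mm; f_ty = M·x/J = 175.2 N/mm.
Resultant f_max = √[f_tx² + (f_v + f_ty)²] = √[514.7² + (97.02 + 175.2)²] = 582.2 N/mm.
Capacity per unit length: r_n/Ω = (1/2.0) × 0.6 × 480 × (0.707 × 16) = 1629 N/mm.
582.2 ≤ 1629 → adequate.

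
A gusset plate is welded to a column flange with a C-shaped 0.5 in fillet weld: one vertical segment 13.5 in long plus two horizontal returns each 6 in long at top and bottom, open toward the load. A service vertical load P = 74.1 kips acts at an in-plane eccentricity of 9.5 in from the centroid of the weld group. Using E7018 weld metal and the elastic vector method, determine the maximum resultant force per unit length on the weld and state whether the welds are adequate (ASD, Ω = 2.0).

f_max ≈ 8.77 kip/in; NOT adequate

E70XX → F_EXX = 70 ksi.
Total weld length L_w = 25.5 in. Treat welds as unit-width lines.
Centroid: x̄ = 2×6×3 / 25.5 = 1.412 in from the vertical weld.
Polar moment about centroid: J = I_x + I_y = [13.5³/12 + 2×6×6.75²] + [13.5×1.412² + 2(6³/12 + 6×1.588²)] = 845 in³.
Direct shear f_v = P/L_w = 74.1 / 25.5 = 2.906 kip/in (vertical).
Torsion M = P·e = 74.1 × 9.5 = 703.95 kip·in.
Critical point at (x, y) = (4.588, 6.75) from centroid. f_tx = M·y/J = 5.624 kip/in; f_ty = M·x/J = 3.823 kip/in.
Resultant f_max = √[f_tx² + (f_v + f_ty)²] = √[5.624² + (2.906 + 3.823)²] = 8.769 kip/in.
Capacity per unit length: r_n/Ω = (1/2.0) × 0.6 × 70 × (0.707 × 0.5) = 7.423 kip/in.
8.769 > 7.423 → NOT adequate.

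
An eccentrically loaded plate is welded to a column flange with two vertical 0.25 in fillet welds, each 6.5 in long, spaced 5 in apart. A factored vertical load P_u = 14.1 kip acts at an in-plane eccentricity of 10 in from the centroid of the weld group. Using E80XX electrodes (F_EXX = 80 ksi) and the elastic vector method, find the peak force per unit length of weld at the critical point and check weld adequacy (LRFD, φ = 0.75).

f_max ≈ 5.28 kip/in; adequate

Total weld length L_w = 13 in. Treat welds as unit-width lines.
Polar moment about centroid: J = 2[d³/12 + d(b/2)²] = 2[6.5³/12 + 6.5×2.5²] = 127 in³.
Direct shear f_v = P/L_w = 14.1 / 13 = 1.085 kip/in (vertical).
Torsion M = P·e = 14.1 × 10 = 141 kip·in.
Critical point at (x, y) = (2.5, 3.25) from centroid. f_tx = M·y/J = 3.608 kip/in; f_ty = M·x/J = 2.775 kip/in.
Resultant f_max = √[f_tx² + (f_v + f_ty)²] = √[3.608² + (1.085 + 2.775)²] = 5.283 kip/in.
Capacity per unit length: φr_n = 0.75 × 0.6 × 80 × (0.707 × 0.25) = 6.363 kip/in.
5.283 ≤ 6.363 → adequate.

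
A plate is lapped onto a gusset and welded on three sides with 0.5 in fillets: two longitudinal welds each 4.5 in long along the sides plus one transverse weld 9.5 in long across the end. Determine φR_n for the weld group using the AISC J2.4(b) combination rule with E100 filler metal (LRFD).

φR_n ≈ 348 kips

E100XX → F_EXX = 100 ksi.
t_e = 0.707 × 0.5 = 0.3535 in.
R_nwl = 0.6 × 100 × 0.3535 × 9 = 190.9 kips (longitudinal, 2 welds).
R_nwt = 0.6 × 100 × 0.3535 × 9.5 = 201.5 kips (transverse, base value).
(i) R_nwl + R_nwt = 392.4 kips; (ii) 0.85 R_nwl + 1.5 R_nwt = 464.5 kips.
R_n = max = 464.5 kips [governs: (ii)]; φR_n = 348.4 kips.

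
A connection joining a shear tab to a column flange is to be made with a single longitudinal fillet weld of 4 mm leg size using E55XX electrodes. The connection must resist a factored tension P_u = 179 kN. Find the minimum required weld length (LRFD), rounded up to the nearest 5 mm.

E55XX → F_EXX = 550 MPa.
Throat t_e = 0.707 × 4 = 2.828 mm.
φr_n = 0.75 × 0.6 × 550 × 2.828 × 10⁻³ = 0.6999 kN/mm.
L_req = P_u / φr_n = 179 / 0.6999 = 255.7 mm total.
Round up → use L = 260 mm.

L = 260 mm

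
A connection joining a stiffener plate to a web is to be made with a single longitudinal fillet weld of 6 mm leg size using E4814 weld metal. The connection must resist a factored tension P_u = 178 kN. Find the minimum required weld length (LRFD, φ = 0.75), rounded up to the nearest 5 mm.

E48XX → F_EXX = 480 MPa.
Throat t_e = 0.707 × 6 = 4.242 mm.
φr_n = 0.75 × 0.6 × 480 × 4.242 × 10⁻³ = 0.9163 kN/mm.
L_req = P_u / φr_n = 178 / 0.9163 = 194.3 mm total.
Round up → use L = 195 mm.

L = 195 mm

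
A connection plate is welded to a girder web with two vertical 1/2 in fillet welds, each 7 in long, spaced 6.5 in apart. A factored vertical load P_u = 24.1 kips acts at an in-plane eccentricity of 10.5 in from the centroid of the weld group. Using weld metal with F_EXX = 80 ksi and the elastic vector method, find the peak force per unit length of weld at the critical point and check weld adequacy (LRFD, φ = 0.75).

Total weld length L_w = 14 in. Treat welds as unit-width lines.
Polar moment about centroid: J = 2[d³/12 + d(b/2)²] = 2[7³/12 + 7×3.25²] = 205 in³.
Direct shear f_v = P/L_w = 24.1 / 14 = 1.721 kip/in (vertical).
Torsion M = P·e = 24.1 × 10.5 = 253.05 kip·in.
Critical point at (x, y) = (3.25, 3.5) from centroid. f_tx = M·y/J = 4.319 kip/in; f_ty = M·x/J = 4.011 kip/in.
Resultant f_max = √[f_tx² + (f_v + f_ty)²] = √[4.319² + (1.721 + 4.011)²] = 7.178 kip/in.
Capacity per unit length: φr_n = 0.75 × 0.6 × 80 × (0.707 × 0.5) = 12.73 kip/in.
7.178 ≤ 12.73 → adequate.

f_max ≈ 7.18 kip/in; adequate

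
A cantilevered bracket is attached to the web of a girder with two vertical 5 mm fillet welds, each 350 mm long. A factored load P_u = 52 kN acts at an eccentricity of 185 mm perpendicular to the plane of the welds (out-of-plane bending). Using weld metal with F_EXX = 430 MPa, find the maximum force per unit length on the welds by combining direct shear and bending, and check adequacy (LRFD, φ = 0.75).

L_w = 2 × 350 = 700 mm; section modulus (unit throat) S = 2 × L²/6 = 40830 mm².
Direct shear f_v = P/L_w = 52×10³/700 = 74.29 N/mm.
Moment M = P × e = 52×10³ × 185 = 9620000 N·mm; bending f_b = M/S = 235.6 N/mm.
f_max = √(f_v² + f_b²) = √(74.29² + 235.6²) = 247 N/mm.
φr_n = 0.75 × 0.6 × 430 × (0.707 × 5) = 684 N/mm → adequate.

f_max ≈ 247 N/mm; adequate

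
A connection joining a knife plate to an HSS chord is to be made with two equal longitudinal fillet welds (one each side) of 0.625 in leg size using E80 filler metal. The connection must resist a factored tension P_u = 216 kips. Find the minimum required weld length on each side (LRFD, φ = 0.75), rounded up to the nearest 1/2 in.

E80XX → F_EXX = 80 ksi.
Throat t_e = 0.707 × 0.625 = 0.4419 in.
φr_n = 0.75 × 0.6 × 80 × 0.4419 = 15.91 kips/in.
L_req = P_u / φr_n = 216 / 15.91 = 13.58 in total.
Per side: 13.58 / 2 = 6.789 in.
Round up → use L = 7 in on each side.

L = 7 in on each side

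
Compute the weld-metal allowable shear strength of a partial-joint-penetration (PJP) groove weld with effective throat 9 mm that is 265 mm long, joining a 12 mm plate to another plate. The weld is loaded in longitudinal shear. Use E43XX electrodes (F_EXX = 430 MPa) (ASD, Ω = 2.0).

R_n/Ω ≈ 308 kN

Effective throat (given) t_e = 9 mm.
A_we = 9 × 265 = 2385 mm².
F_nw = 0.6 F_EXX = 258 MPa.
R_n/Ω = (258 × 2385) / 2.0 × 10⁻³ = 307.7 kN.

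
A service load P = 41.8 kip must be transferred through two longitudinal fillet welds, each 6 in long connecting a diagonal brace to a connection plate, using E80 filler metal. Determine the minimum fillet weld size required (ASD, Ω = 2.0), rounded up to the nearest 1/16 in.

w = 1/4 in

E80XX → F_EXX = 80 ksi.
Total weld length L = 12 in.
Required throat t_e = P × Ω / (0.6 F_EXX × L) = 41.8 × 2.0 / (0.6 × 80 × 12) = 0.1451 in.
Required leg w = t_e / 0.707 = 0.2053 in → use 1/4 in.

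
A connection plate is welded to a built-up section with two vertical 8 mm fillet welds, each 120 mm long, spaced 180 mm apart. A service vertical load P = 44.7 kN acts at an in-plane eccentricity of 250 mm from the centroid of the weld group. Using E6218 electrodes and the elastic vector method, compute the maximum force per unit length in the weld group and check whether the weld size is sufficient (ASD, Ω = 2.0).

E62XX → F_EXX = 620 MPa.
Total weld length L_w = 240 mm. Treat welds as unit-width lines.
Polar moment about centroid: J = 2[d³/12 + d(b/2)²] = 2[120³/12 + 120×90²] = 2232000 mm³.
Direct shear f_v = P/L_w = 44.7×10³ / 240 = 186.2 N/mm (vertical).
Torsion M = P·e = 44.7×10³ × 250 = 11175000 N·mm.
Critical point at (x, y) = (90, 60) from centroid. f_tx = M·y/J = 300.4 N/mm; f_ty = M·x/J = 450.6 N/mm.
Resultant f_max = √[f_tx² + (f_v + f_ty)²] = √[300.4² + (186.2 + 450.6)²] = 704.1 N/mm.
Capacity per unit length: r_n/Ω = (1/2.0) × 0.6 × 620 × (0.707 × 8) = 1052 N/mm.
704.1 ≤ 1052 → adequate.

f_max ≈ 704 N/mm; adequate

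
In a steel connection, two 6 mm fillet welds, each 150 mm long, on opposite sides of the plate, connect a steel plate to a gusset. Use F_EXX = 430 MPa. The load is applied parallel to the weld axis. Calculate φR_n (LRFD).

φR_n ≈ 246 kN

Effective throat t_e = 0.707 × 6 = 4.242 mm.
Total length L = 300 mm; A_we = 4.242 × 300 = 1273 mm².
F_nw = 0.6 F_EXX = 0.6 × 430 = 258 MPa.
φR_n = 0.75 × 258 × 1273 × 10⁻³ = 246.2 kN.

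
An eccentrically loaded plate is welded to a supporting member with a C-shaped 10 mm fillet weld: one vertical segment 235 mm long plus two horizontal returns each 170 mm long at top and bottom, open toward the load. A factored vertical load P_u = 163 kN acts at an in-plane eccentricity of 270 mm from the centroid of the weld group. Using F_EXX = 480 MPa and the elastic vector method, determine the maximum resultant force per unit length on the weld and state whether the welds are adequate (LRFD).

f_max ≈ 1190 N/mm; adequate

Total weld length L_w = 575 mm. Treat welds as unit-width lines.
Centroid: x̄ = 2×170×85 / 575 = 50.26 mm from the vertical weld.
Polar moment about centroid: J = I_x + I_y = [235³/12 + 2×170×117.5²] + [235×50.26² + 2(170³/12 + 170×34.74²)] = 7598000 mm³.
Direct shear f_v = P/L_w = 163×10³ / 575 = 283.5 N/mm (vertical).
Torsion M = P·e = 163×10³ × 270 = 44010000 N·mm.
Critical point at (x, y) = (119.7, 117.5) from centroid. f_tx = M·y/J = 680.6 N/mm; f_ty = M·x/J = 693.5 N/mm.
Resultant f_max = √[f_tx² + (f_v + f_ty)²] = √[680.6² + (283.5 + 693.5)²] = 1191 N/mm.
Capacity per unit length: φr_n = 0.75 × 0.6 × 480 × (0.707 × 10) = 1527 N/mm.
1191 ≤ 1527 → adequate.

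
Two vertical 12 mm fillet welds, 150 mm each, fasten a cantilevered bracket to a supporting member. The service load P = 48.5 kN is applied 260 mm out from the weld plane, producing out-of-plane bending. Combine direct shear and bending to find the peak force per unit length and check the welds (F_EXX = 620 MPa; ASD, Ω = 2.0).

f_max ≈ 1690 N/mm; NOT adequate

L_w = 2 × 150 = 300 mm; section modulus (unit throat) S = 2 × L²/6 = 7500 mm².
Direct shear f_v = P/L_w = 48.5×10³/300 = 161.7 N/mm.
Moment M = P × e = 48.5×10³ × 260 = 12610000 N·mm; bending f_b = M/S = 1681 N/mm.
f_max = √(f_v² + f_b²) = √(161.7² + 1681²) = 1689 N/mm.
r_n/Ω = (1/2.0) × 0.6 × 620 × (0.707 × 12) = 1578 N/mm → NOT adequate.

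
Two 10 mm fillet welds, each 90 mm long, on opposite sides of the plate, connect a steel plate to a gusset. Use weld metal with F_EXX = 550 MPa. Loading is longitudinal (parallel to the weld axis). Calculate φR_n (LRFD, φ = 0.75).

Effective throat t_e = 0.707 × 10 = 7.07 mm.
Total length L = 180 mm; A_we = 7.07 × 180 = 1273 mm².
F_nw = 0.6 F_EXX = 0.6 × 550 = 330 MPa.
φR_n = 0.75 × 330 × 1273 × 10⁻³ = 315 kN.

φR_n ≈ 315 kN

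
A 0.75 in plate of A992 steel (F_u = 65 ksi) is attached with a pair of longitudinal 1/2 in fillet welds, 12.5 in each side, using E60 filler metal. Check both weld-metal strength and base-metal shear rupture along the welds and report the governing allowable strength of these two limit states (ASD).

R_n/Ω ≈ 159 kip (weld metal governs)

E60XX → F_EXX = 60 ksi.
t_e = 0.707 × 0.5 = 0.3535 in; L = 25 in.
Weld metal: R_n/Ω = (1/2.0) × 0.6 × 60 × 0.3535 × 25 = 159.1 kip.
Base metal (shear rupture): R_n/Ω = (1/2.0) × 0.6 × 65 × 0.75 × 25 = 365.6 kip.
Governing: weld metal.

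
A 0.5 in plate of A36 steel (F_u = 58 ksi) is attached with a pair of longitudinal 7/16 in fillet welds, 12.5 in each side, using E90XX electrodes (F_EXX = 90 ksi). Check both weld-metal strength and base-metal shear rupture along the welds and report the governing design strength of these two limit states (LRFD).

t_e = 0.707 × 0.4375 = 0.3093 in; L = 25 in.
Weld metal: φR_n = 0.75 × 0.6 × 90 × 0.3093 × 25 = 313.2 kip.
Base metal (shear rupture): φR_n = 0.75 × 0.6 × 58 × 0.5 × 25 = 326.2 kip.
Governing: weld metal.

φR_n ≈ 313 kip (weld metal governs)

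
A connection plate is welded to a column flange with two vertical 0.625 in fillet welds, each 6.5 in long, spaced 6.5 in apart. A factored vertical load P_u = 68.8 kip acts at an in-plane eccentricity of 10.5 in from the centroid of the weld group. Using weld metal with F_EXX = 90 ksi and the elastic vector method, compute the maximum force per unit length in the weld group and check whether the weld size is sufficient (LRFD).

f_max ≈ 22.2 kip/in; NOT adequate

Total weld length L_w = 13 in. Treat welds as unit-width lines.
Polar moment about centroid: J = 2[d³/12 + d(b/2)²] = 2[6.5³/12 + 6.5×3.25²] = 183.1 in³.
Direct shear f_v = P/L_w = 68.8 / 13 = 5.292 kip/in (vertical).
Torsion M = P·e = 68.8 × 10.5 = 722.4 kip·in.
Critical point at (x, y) = (3.25, 3.25) from centroid. f_tx = M·y/J = 12.82 kip/in; f_ty = M·x/J = 12.82 kip/in.
Resultant f_max = √[f_tx² + (f_v + f_ty)²] = √[12.82² + (5.292 + 12.82)²] = 22.2 kip/in.
Capacity per unit length: φr_n = 0.75 × 0.6 × 90 × (0.707 × 0.625) = 17.9 kip/in.
22.2 > 17.9 → NOT adequate.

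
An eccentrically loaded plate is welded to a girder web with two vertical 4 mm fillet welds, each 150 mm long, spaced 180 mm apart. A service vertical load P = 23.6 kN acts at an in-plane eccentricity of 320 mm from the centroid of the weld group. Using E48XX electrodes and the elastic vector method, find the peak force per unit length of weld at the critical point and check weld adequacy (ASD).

E48XX → F_EXX = 480 MPa.
Total weld length L_w = 300 mm. Treat welds as unit-width lines.
Polar moment about centroid: J = 2[d³/12 + d(b/2)²] = 2[150³/12 + 150×90²] = 2992000 mm³.
Direct shear f_v = P/L_w = 23.6×10³ / 300 = 78.67 N/mm (vertical).
Torsion M = P·e = 23.6×10³ × 320 = 7552000 N·mm.
Critical point at (x, y) = (90, 75) from centroid. f_tx = M·y/J = 189.3 N/mm; f_ty = M·x/J = 227.1 N/mm.
Resultant f_max = √[f_tx² + (f_v + f_ty)²] = √[189.3² + (78.67 + 227.1)²] = 359.6 N/mm.
Capacity per unit length: r_n/Ω = (1/2.0) × 0.6 × 480 × (0.707 × 4) = 407.2 N/mm.
359.6 ≤ 407.2 → adequate.

f_max ≈ 360 N/mm; adequate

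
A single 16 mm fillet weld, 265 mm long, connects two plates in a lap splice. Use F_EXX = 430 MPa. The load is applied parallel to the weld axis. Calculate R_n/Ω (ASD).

Effective throat t_e = 0.707 × 16 = 11.31 mm.
Total length L = 265 mm; A_we = 11.31 × 265 = 2998 mm².
F_nw = 0.6 F_EXX = 0.6 × 430 = 258 MPa.
R_n = 258 × 2998 × 10⁻³ = 773.4 kN; R_n/Ω = 773.4/2.0 = 386.7 kN.

R_n/Ω ≈ 387 kN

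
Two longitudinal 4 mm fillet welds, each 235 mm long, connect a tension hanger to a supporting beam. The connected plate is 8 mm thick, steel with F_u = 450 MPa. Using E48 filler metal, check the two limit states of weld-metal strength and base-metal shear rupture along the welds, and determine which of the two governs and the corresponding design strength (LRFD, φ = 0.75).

E48XX → F_EXX = 480 MPa.
t_e = 0.707 × 4 = 2.828 mm; L = 470 mm.
Weld metal: φR_n = 0.75 × 0.6 × 480 × 2.828 × 470 × 10⁻³ = 287.1 kN.
Base metal (shear rupture): φR_n = 0.75 × 0.6 × 450 × 8 × 470 × 10⁻³ = 761.4 kN.
Governing: weld metal.

φR_n ≈ 287 kN (weld metal governs)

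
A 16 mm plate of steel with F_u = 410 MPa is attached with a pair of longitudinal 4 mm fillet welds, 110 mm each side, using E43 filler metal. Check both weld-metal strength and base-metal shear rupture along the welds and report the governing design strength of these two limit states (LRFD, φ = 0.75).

φR_n ≈ 120 kN (weld metal governs)

E43XX → F_EXX = 430 MPa.
t_e = 0.707 × 4 = 2.828 mm; L = 220 mm.
Weld metal: φR_n = 0.75 × 0.6 × 430 × 2.828 × 220 × 10⁻³ = 120.4 kN.
Base metal (shear rupture): φR_n = 0.75 × 0.6 × 410 × 16 × 220 × 10⁻³ = 649.4 kN.
Governing: weld metal.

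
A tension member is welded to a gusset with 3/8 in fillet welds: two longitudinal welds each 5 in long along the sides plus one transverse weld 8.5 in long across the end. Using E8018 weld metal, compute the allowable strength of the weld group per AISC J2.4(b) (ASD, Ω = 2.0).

R_n/Ω ≈ 135 kips

E80XX → F_EXX = 80 ksi.
t_e = 0.707 × 0.375 = 0.2651 in.
R_nwl = 0.6 × 80 × 0.2651 × 10 = 127.3 kips (longitudinal, 2 welds).
R_nwt = 0.6 × 80 × 0.2651 × 8.5 = 108.2 kips (transverse, base value).
(i) R_nwl + R_nwt = 235.4 kips; (ii) 0.85 R_nwl + 1.5 R_nwt = 270.4 kips.
R_n = max = 270.4 kips [governs: (ii)]; R_n/Ω = 135.2 kips.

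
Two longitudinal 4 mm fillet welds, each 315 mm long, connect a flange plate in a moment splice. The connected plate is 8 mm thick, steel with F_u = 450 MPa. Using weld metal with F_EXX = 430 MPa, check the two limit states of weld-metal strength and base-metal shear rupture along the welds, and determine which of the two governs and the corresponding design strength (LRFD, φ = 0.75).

t_e = 0.707 × 4 = 2.828 mm; L = 630 mm.
Weld metal: φR_n = 0.75 × 0.6 × 430 × 2.828 × 630 × 10⁻³ = 344.7 kN.
Base metal (shear rupture): φR_n = 0.75 × 0.6 × 450 × 8 × 630 × 10⁻³ = 1021 kN.
Governing: weld metal.

φR_n ≈ 345 kN (weld metal governs)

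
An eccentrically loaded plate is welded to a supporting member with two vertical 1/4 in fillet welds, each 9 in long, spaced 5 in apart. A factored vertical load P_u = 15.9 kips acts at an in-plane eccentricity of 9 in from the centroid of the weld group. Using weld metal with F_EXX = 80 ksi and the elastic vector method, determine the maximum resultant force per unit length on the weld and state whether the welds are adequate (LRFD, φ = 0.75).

f_max ≈ 3.66 kip/in; adequate

Total weld length L_w = 18 in. Treat welds as unit-width lines.
Polar moment about centroid: J = 2[d³/12 + d(b/2)²] = 2[9³/12 + 9×2.5²] = 234 in³.
Direct shear f_v = P/L_w = 15.9 / 18 = 0.8833 kip/in (vertical).
Torsion M = P·e = 15.9 × 9 = 143.1 kip·in.
Critical point at (x, y) = (2.5, 4.5) from centroid. f_tx = M·y/J = 2.752 kip/in; f_ty = M·x/J = 1.529 kip/in.
Resultant f_max = √[f_tx² + (f_v + f_ty)²] = √[2.752² + (0.8833 + 1.529)²] = 3.659 kip/in.
Capacity per unit length: φr_n = 0.75 × 0.6 × 80 × (0.707 × 0.25) = 6.363 kip/in.
3.659 ≤ 6.363 → adequate.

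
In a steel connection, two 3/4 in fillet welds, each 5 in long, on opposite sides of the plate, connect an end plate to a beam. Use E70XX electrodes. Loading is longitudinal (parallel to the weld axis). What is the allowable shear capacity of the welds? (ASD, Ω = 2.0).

R_n/Ω ≈ 111 kip

E70XX → F_EXX = 70 ksi.
Effective throat t_e = 0.707 × 0.75 = 0.5302 in.
Total length L = 10 in; A_we = 0.5302 × 10 = 5.303 in².
F_nw = 0.6 F_EXX = 0.6 × 70 = 42 ksi.
R_n = 42 × 5.303 = 222.7 kip; R_n/Ω = 222.7/2.0 = 111.4 kip.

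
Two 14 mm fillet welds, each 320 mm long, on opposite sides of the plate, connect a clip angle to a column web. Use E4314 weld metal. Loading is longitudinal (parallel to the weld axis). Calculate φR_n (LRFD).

E43XX → F_EXX = 430 MPa.
Effective throat t_e = 0.707 × 14 = 9.898 mm.
Total length L = 640 mm; A_we = 9.898 × 640 = 6335 mm².
F_nw = 0.6 F_EXX = 0.6 × 430 = 258 MPa.
φR_n = 0.75 × 258 × 6335 × 10⁻³ = 1226 kN.

φR_n ≈ 1230 kN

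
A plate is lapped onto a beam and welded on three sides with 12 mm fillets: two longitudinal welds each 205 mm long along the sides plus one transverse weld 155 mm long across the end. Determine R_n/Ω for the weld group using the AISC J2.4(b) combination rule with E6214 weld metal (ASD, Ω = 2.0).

R_n/Ω ≈ 917 kN

E62XX → F_EXX = 620 MPa.
t_e = 0.707 × 12 = 8.484 mm.
R_nwl = 0.6 × 620 × 8.484 × 410 × 10⁻³ = 1294 kN (longitudinal, 2 welds).
R_nwt = 0.6 × 620 × 8.484 × 155 × 10⁻³ = 489.2 kN (transverse, base value).
(i) R_nwl + R_nwt = 1783 kN; (ii) 0.85 R_nwl + 1.5 R_nwt = 1834 kN.
R_n = max = 1834 kN [governs: (ii)]; R_n/Ω = 916.8 kN.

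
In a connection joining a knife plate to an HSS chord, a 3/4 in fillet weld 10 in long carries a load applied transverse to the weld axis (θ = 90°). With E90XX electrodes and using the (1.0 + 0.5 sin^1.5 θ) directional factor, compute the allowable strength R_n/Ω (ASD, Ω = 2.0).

E90XX → F_EXX = 90 ksi.
t_e = 0.707 × 0.75 = 0.5302 in; A_we = 0.5302 × 10 = 5.303 in².
Directional factor: 1.0 + 0.5 sin^1.5(90°) = 1.5.
F_nw = 0.6 × 90 × 1.5 = 81 ksi.
R_n/Ω = (81 × 5.303) / 2.0 = 214.8 kips.

R_n/Ω ≈ 215 kips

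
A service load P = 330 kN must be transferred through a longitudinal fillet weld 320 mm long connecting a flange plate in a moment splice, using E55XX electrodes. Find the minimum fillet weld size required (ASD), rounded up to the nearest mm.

E55XX → F_EXX = 550 MPa.
Total weld length L = 320 mm.
Required throat t_e = P × Ω / (0.6 F_EXX × L) = 330 × 2.0 / (0.6 × 550 × 320 × 10⁻³) = 6.25 mm.
Required leg w = t_e / 0.707 = 8.84 mm → use 9 mm.

w = 9 mm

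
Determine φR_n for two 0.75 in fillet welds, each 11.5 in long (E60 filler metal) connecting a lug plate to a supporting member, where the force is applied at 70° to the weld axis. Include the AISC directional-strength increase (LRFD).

E60XX → F_EXX = 60 ksi.
t_e = 0.707 × 0.75 = 0.5302 in; A_we = 0.5302 × 23 = 12.2 in².
Directional factor: 1.0 + 0.5 sin^1.5(70°) = 1.455.
F_nw = 0.6 × 60 × 1.455 = 52.4 ksi.
φR_n = 0.75 × 52.4 × 12.2 = 479.3 kip.

φR_n ≈ 479 kip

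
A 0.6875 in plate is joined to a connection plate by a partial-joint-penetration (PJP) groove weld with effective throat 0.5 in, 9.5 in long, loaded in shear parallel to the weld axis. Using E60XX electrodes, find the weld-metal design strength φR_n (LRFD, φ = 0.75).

φR_n ≈ 128 kips

E60XX → F_EXX = 60 ksi.
Effective throat (given) t_e = 0.5 in.
A_we = 0.5 × 9.5 = 4.75 in².
F_nw = 0.6 F_EXX = 36 ksi.
φR_n = 0.75 × 36 × 4.75 = 128.2 kips.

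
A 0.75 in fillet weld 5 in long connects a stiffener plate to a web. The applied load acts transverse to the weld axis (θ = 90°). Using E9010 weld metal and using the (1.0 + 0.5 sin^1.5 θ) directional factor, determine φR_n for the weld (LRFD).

E90XX → F_EXX = 90 ksi.
t_e = 0.707 × 0.75 = 0.5302 in; A_we = 0.5302 × 5 = 2.651 in².
Directional factor: 1.0 + 0.5 sin^1.5(90°) = 1.5.
F_nw = 0.6 × 90 × 1.5 = 81 ksi.
φR_n = 0.75 × 81 × 2.651 = 161.1 kip.

φR_n ≈ 161 kip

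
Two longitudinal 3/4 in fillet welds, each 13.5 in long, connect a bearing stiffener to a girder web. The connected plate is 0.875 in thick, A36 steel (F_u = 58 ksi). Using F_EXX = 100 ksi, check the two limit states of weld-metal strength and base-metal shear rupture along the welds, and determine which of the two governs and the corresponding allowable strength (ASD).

t_e = 0.707 × 0.75 = 0.5302 in; L = 27 in.
Weld metal: R_n/Ω = (1/2.0) × 0.6 × 100 × 0.5302 × 27 = 429.5 kip.
Base metal (shear rupture): R_n/Ω = (1/2.0) × 0.6 × 58 × 0.875 × 27 = 411.1 kip.
Governing: base-metal shear rupture.

R_n/Ω ≈ 411 kip (base-metal shear rupture governs)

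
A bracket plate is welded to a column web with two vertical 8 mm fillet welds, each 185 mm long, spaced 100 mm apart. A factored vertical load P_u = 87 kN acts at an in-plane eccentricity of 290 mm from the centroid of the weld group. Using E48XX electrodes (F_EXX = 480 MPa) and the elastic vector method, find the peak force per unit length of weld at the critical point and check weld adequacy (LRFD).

Total weld length L_w = 370 mm. Treat welds as unit-width lines.
Polar moment about centroid: J = 2[d³/12 + d(b/2)²] = 2[185³/12 + 185×50²] = 1980000 mm³.
Direct shear f_v = P/L_w = 87×10³ / 370 = 235.1 N/mm (vertical).
Torsion M = P·e = 87×10³ × 290 = 25230000 N·mm.
Critical point at (x, y) = (50, 92.5) from centroid. f_tx = M·y/J = 1179 N/mm; f_ty = M·x/J = 637 N/mm.
Resultant f_max = √[f_tx² + (f_v + f_ty)²] = √[1179² + (235.1 + 637)²] = 1466 N/mm.
Capacity per unit length: φr_n = 0.75 × 0.6 × 480 × (0.707 × 8) = 1222 N/mm.
1466 > 1222 → NOT adequate.

f_max ≈ 1470 N/mm; NOT adequate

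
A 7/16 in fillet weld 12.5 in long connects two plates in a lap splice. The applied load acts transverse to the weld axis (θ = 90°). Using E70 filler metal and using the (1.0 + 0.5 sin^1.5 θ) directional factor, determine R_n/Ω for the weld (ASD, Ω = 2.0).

R_n/Ω ≈ 122 kips

E70XX → F_EXX = 70 ksi.
t_e = 0.707 × 0.4375 = 0.3093 in; A_we = 0.3093 × 12.5 = 3.866 in².
Directional factor: 1.0 + 0.5 sin^1.5(90°) = 1.5.
F_nw = 0.6 × 70 × 1.5 = 63 ksi.
R_n/Ω = (63 × 3.866) / 2.0 = 121.8 kips.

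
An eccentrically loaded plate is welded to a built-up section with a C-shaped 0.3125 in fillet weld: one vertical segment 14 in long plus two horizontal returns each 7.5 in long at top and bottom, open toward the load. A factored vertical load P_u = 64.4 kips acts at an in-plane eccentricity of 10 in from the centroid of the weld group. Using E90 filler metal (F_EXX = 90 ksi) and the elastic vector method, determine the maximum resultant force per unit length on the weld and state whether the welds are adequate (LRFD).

f_max ≈ 6.68 kip/in; adequate

Total weld length L_w = 29 in. Treat welds as unit-width lines.
Centroid: x̄ = 2×7.5×3.75 / 29 = 1.94 in from the vertical weld.
Polar moment about centroid: J = I_x + I_y = [14³/12 + 2×7.5×7²] + [14×1.94² + 2(7.5³/12 + 7.5×1.81²)] = 1136 in³.
Direct shear f_v = P/L_w = 64.4 / 29 = 2.221 kip/in (vertical).
Torsion M = P·e = 64.4 × 10 = 644 kip·in.
Critical point at (x, y) = (5.56, 7) from centroid. f_tx = M·y/J = 3.969 kip/in; f_ty = M·x/J = 3.153 kip/in.
Resultant f_max = √[f_tx² + (f_v + f_ty)²] = √[3.969² + (2.221 + 3.153)²] = 6.68 kip/in.
Capacity per unit length: φr_n = 0.75 × 0.6 × 90 × (0.707 × 0.3125) = 8.948 kip/in.
6.68 ≤ 8.948 → adequate.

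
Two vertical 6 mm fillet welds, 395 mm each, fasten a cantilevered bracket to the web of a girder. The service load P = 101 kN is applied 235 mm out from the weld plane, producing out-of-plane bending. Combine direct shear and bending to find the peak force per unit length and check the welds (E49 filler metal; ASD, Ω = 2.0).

E49XX → F_EXX = 490 MPa.
L_w = 2 × 395 = 790 mm; section modulus (unit throat) S = 2 × L²/6 = 52010 mm².
Direct shear f_v = P/L_w = 101×10³/790 = 127.8 N/mm.
Moment M = P × e = 101×10³ × 235 = 23735000 N·mm; bending f_b = M/S = 456.4 N/mm.
f_max = √(f_v² + f_b²) = √(127.8² + 456.4²) = 473.9 N/mm.
r_n/Ω = (1/2.0) × 0.6 × 490 × (0.707 × 6) = 623.6 N/mm → adequate.

f_max ≈ 474 N/mm; adequate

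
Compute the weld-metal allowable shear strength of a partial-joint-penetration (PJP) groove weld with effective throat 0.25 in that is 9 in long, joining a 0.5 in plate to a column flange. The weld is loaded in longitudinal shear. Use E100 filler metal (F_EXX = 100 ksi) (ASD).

Effective throat (given) t_e = 0.25 in.
A_we = 0.25 × 9 = 2.25 in².
F_nw = 0.6 F_EXX = 60 ksi.
R_n/Ω = (60 × 2.25) / 2.0 = 67.5 kips.

R_n/Ω ≈ 67.5 kips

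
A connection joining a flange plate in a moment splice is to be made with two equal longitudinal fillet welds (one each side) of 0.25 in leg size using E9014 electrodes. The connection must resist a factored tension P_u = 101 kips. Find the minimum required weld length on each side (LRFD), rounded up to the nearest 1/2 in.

E90XX → F_EXX = 90 ksi.
Throat t_e = 0.707 × 0.25 = 0.1767 in.
φr_n = 0.75 × 0.6 × 90 × 0.1767 = 7.158 kips/in.
L_req = P_u / φr_n = 101 / 7.158 = 14.11 in total.
Per side: 14.11 / 2 = 7.055 in.
Round up → use L = 7.5 in on each side.

L = 7.5 in on each side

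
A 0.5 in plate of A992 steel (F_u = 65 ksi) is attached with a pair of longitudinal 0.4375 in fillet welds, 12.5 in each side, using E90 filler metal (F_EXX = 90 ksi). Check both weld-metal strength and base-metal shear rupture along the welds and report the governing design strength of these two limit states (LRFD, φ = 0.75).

t_e = 0.707 × 0.4375 = 0.3093 in; L = 25 in.
Weld metal: φR_n = 0.75 × 0.6 × 90 × 0.3093 × 25 = 313.2 kip.
Base metal (shear rupture): φR_n = 0.75 × 0.6 × 65 × 0.5 × 25 = 365.6 kip.
Governing: weld metal.

φR_n ≈ 313 kip (weld metal governs)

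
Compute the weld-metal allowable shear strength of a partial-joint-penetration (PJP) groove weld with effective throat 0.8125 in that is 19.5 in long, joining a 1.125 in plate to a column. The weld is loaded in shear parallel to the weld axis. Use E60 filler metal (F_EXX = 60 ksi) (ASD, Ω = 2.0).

R_n/Ω ≈ 285 kips

Effective throat (given) t_e = 0.8125 in.
A_we = 0.8125 × 19.5 = 15.84 in².
F_nw = 0.6 F_EXX = 36 ksi.
R_n/Ω = (36 × 15.84) / 2.0 = 285.2 kips.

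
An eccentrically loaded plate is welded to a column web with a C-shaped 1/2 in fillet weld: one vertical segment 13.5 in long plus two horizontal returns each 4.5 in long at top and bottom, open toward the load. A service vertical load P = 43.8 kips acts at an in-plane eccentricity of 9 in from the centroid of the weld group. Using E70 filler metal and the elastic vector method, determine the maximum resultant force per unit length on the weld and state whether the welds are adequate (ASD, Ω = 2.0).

f_max ≈ 5.76 kip/in; adequate

E70XX → F_EXX = 70 ksi.
Total weld length L_w = 22.5 in. Treat welds as unit-width lines.
Centroid: x̄ = 2×4.5×2.25 / 22.5 = 0.9 in from the vertical weld.
Polar moment about centroid: J = I_x + I_y = [13.5³/12 + 2×4.5×6.75²] + [13.5×0.9² + 2(4.5³/12 + 4.5×1.35²)] = 657.6 in³.
Direct shear f_v = P/L_w = 43.8 / 22.5 = 1.947 kip/in (vertical).
Torsion M = P·e = 43.8 × 9 = 394.2 kip·in.
Critical point at (x, y) = (3.6, 6.75) from centroid. f_tx = M·y/J = 4.046 kip/in; f_ty = M·x/J = 2.158 kip/in.
Resultant f_max = √[f_tx² + (f_v + f_ty)²] = √[4.046² + (1.947 + 2.158)²] = 5.764 kip/in.
Capacity per unit length: r_n/Ω = (1/2.0) × 0.6 × 70 × (0.707 × 0.5) = 7.423 kip/in.
5.764 ≤ 7.423 → adequate.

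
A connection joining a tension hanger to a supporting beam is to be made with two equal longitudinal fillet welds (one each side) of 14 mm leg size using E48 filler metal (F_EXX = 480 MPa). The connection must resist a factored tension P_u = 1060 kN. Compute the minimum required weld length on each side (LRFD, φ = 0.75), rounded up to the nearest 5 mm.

L = 250 mm on each side

Throat t_e = 0.707 × 14 = 9.898 mm.
φr_n = 0.75 × 0.6 × 480 × 9.898 × 10⁻³ = 2.138 kN/mm.
L_req = P_u / φr_n = 1060 / 2.138 = 495.8 mm total.
Per side: 495.8 / 2 = 247.9 mm.
Round up → use L = 250 mm on each side.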